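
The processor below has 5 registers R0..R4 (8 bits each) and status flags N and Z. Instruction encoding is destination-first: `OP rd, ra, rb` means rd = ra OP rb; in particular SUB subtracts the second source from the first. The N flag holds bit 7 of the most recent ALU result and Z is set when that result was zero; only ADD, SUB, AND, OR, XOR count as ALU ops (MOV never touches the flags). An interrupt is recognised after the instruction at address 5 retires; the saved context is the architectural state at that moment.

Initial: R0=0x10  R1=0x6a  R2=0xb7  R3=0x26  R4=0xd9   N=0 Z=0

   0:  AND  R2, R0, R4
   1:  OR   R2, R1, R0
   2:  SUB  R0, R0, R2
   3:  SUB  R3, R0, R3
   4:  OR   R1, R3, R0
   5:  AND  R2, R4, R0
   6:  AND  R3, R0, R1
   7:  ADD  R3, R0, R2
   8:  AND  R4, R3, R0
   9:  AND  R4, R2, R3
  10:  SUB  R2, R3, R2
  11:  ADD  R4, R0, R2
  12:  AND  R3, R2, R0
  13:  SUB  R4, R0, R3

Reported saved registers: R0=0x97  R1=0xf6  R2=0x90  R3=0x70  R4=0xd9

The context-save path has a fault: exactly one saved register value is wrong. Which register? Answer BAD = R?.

BAD = R0

after  0: R0=0x10 R1=0x6a R2=0x10 R3=0x26 R4=0xd9  N=0 Z=0
after  1: R0=0x10 R1=0x6a R2=0x7a R3=0x26 R4=0xd9  N=0 Z=0
after  2: R0=0x96 R1=0x6a R2=0x7a R3=0x26 R4=0xd9  N=1 Z=0
after  3: R0=0x96 R1=0x6a R2=0x7a R3=0x70 R4=0xd9  N=0 Z=0
after  4: R0=0x96 R1=0xf6 R2=0x7a R3=0x70 R4=0xd9  N=1 Z=0
after  5: R0=0x96 R1=0xf6 R2=0x90 R3=0x70 R4=0xd9  N=1 Z=0
-- IRQ taken; context saved, return-PC = 6 --
mismatch: R0: reported 0x97 vs actual 0x96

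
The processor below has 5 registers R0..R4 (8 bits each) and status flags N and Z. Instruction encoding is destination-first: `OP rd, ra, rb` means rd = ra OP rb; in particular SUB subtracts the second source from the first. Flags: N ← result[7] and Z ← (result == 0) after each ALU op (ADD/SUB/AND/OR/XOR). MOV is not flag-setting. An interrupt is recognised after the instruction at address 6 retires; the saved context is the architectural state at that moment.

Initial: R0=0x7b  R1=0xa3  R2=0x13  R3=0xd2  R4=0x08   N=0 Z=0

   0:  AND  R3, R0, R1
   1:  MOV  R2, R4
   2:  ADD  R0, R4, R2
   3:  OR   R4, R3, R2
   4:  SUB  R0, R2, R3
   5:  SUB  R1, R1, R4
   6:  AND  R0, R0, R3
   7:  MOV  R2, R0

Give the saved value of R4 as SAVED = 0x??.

after  0: R0=0x7b R1=0xa3 R2=0x13 R3=0x23 R4=0x08  N=0 Z=0
after  1: R0=0x7b R1=0xa3 R2=0x08 R3=0x23 R4=0x08  N=0 Z=0
after  2: R0=0x10 R1=0xa3 R2=0x08 R3=0x23 R4=0x08  N=0 Z=0
after  3: R0=0x10 R1=0xa3 R2=0x08 R3=0x23 R4=0x2b  N=0 Z=0
after  4: R0=0xe5 R1=0xa3 R2=0x08 R3=0x23 R4=0x2b  N=1 Z=0
after  5: R0=0xe5 R1=0x78 R2=0x08 R3=0x23 R4=0x2b  N=0 Z=0
after  6: R0=0x21 R1=0x78 R2=0x08 R3=0x23 R4=0x2b  N=0 Z=0
-- IRQ taken; context saved, return-PC = 7 --

SAVED = 0x2b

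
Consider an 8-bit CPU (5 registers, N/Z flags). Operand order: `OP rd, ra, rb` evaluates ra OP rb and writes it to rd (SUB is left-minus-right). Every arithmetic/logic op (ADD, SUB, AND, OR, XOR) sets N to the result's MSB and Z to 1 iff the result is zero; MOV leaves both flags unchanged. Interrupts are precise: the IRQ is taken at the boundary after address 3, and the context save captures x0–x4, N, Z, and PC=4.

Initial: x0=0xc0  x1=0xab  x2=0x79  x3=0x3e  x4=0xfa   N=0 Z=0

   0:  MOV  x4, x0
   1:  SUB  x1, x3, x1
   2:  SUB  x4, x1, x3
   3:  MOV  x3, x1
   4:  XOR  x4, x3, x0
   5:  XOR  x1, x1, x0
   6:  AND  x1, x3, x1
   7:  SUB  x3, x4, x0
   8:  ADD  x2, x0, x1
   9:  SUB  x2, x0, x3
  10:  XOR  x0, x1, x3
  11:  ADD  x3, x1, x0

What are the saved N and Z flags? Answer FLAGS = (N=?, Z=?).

FLAGS = (N=0, Z=0)

after  0: x0=0xc0 x1=0xab x2=0x79 x3=0x3e x4=0xc0  N=0 Z=0
after  1: x0=0xc0 x1=0x93 x2=0x79 x3=0x3e x4=0xc0  N=1 Z=0
after  2: x0=0xc0 x1=0x93 x2=0x79 x3=0x3e x4=0x55  N=0 Z=0
after  3: x0=0xc0 x1=0x93 x2=0x79 x3=0x93 x4=0x55  N=0 Z=0
-- IRQ taken; context saved, return-PC = 4 --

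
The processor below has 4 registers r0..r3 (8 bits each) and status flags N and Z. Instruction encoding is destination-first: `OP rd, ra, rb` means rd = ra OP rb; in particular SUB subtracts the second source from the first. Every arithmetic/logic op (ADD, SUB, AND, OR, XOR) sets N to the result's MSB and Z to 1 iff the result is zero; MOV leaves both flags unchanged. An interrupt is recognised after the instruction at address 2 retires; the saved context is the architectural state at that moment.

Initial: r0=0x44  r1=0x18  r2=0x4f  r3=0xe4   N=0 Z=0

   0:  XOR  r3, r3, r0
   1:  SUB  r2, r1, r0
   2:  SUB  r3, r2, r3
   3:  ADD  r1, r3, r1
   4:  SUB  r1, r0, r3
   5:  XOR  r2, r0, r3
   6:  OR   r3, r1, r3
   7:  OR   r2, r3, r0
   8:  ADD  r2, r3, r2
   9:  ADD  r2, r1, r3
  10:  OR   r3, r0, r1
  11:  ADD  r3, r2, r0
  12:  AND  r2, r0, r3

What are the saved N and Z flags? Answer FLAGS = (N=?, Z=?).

after  0: r0=0x44 r1=0x18 r2=0x4f r3=0xa0  N=1 Z=0
after  1: r0=0x44 r1=0x18 r2=0xd4 r3=0xa0  N=1 Z=0
after  2: r0=0x44 r1=0x18 r2=0xd4 r3=0x34  N=0 Z=0
-- IRQ taken; context saved, return-PC = 3 --

FLAGS = (N=0, Z=0)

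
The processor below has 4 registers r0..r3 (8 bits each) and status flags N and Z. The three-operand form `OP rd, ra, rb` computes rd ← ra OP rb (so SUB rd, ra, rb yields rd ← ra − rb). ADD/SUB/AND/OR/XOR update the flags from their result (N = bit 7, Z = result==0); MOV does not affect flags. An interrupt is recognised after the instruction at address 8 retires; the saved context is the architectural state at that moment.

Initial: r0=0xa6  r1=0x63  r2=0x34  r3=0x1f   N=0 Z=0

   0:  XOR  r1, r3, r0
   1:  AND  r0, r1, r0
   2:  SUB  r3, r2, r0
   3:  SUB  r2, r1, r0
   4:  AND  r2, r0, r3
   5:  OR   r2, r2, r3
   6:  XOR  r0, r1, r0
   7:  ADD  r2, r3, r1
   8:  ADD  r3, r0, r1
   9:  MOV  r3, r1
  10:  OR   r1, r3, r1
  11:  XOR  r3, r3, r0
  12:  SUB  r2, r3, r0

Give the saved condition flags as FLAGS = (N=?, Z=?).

FLAGS = (N=1, Z=0)

after  0: r0=0xa6 r1=0xb9 r2=0x34 r3=0x1f  N=1 Z=0
after  1: r0=0xa0 r1=0xb9 r2=0x34 r3=0x1f  N=1 Z=0
after  2: r0=0xa0 r1=0xb9 r2=0x34 r3=0x94  N=1 Z=0
after  3: r0=0xa0 r1=0xb9 r2=0x19 r3=0x94  N=0 Z=0
after  4: r0=0xa0 r1=0xb9 r2=0x80 r3=0x94  N=1 Z=0
after  5: r0=0xa0 r1=0xb9 r2=0x94 r3=0x94  N=1 Z=0
after  6: r0=0x19 r1=0xb9 r2=0x94 r3=0x94  N=0 Z=0
after  7: r0=0x19 r1=0xb9 r2=0x4d r3=0x94  N=0 Z=0
after  8: r0=0x19 r1=0xb9 r2=0x4d r3=0xd2  N=1 Z=0
-- IRQ taken; context saved, return-PC = 9 --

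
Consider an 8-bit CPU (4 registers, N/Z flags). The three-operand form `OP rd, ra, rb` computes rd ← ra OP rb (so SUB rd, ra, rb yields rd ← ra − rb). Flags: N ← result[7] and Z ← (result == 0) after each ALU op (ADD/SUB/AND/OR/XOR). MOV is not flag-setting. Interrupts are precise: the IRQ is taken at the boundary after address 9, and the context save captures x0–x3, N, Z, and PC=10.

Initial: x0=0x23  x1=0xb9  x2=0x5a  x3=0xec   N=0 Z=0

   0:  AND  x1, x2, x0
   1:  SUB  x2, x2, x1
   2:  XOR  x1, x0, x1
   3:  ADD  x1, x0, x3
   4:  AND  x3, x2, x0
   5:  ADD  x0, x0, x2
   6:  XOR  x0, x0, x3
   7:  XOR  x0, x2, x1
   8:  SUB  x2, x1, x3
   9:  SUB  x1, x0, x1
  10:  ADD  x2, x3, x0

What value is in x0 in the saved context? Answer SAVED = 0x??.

SAVED = 0x57

after  0: x0=0x23 x1=0x02 x2=0x5a x3=0xec  N=0 Z=0
after  1: x0=0x23 x1=0x02 x2=0x58 x3=0xec  N=0 Z=0
after  2: x0=0x23 x1=0x21 x2=0x58 x3=0xec  N=0 Z=0
after  3: x0=0x23 x1=0x0f x2=0x58 x3=0xec  N=0 Z=0
after  4: x0=0x23 x1=0x0f x2=0x58 x3=0x00  N=0 Z=1
after  5: x0=0x7b x1=0x0f x2=0x58 x3=0x00  N=0 Z=0
after  6: x0=0x7b x1=0x0f x2=0x58 x3=0x00  N=0 Z=0
after  7: x0=0x57 x1=0x0f x2=0x58 x3=0x00  N=0 Z=0
after  8: x0=0x57 x1=0x0f x2=0x0f x3=0x00  N=0 Z=0
after  9: x0=0x57 x1=0x48 x2=0x0f x3=0x00  N=0 Z=0
-- IRQ taken; context saved, return-PC = 10 --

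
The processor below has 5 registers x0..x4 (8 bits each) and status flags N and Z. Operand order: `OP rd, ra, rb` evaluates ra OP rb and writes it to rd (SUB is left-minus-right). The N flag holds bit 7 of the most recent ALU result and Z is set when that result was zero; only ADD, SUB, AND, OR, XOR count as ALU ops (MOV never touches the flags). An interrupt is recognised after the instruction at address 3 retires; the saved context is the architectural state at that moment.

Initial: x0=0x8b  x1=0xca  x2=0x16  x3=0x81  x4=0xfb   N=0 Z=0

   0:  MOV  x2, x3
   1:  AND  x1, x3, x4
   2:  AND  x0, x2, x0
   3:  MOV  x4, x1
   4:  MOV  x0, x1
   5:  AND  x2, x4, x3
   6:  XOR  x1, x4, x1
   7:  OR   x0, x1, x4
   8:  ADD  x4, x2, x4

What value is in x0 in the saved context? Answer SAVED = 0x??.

SAVED = 0x81

after  0: x0=0x8b x1=0xca x2=0x81 x3=0x81 x4=0xfb  N=0 Z=0
after  1: x0=0x8b x1=0x81 x2=0x81 x3=0x81 x4=0xfb  N=1 Z=0
after  2: x0=0x81 x1=0x81 x2=0x81 x3=0x81 x4=0xfb  N=1 Z=0
after  3: x0=0x81 x1=0x81 x2=0x81 x3=0x81 x4=0x81  N=1 Z=0
-- IRQ taken; context saved, return-PC = 4 --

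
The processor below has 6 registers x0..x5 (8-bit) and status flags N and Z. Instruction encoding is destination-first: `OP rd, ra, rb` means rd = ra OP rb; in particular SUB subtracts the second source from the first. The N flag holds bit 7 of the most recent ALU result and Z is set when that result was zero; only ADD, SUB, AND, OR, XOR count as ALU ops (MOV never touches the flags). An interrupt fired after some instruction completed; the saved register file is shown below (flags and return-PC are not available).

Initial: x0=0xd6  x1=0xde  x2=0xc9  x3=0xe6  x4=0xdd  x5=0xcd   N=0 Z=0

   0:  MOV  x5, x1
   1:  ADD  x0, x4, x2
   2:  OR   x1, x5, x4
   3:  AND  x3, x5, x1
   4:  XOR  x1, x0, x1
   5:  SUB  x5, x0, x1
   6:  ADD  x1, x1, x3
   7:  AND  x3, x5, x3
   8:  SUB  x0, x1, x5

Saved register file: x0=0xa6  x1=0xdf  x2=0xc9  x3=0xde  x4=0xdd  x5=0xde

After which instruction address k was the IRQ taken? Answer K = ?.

after  0: x0=0xd6 x1=0xde x2=0xc9 x3=0xe6 x4=0xdd x5=0xde  N=0 Z=0
after  1: x0=0xa6 x1=0xde x2=0xc9 x3=0xe6 x4=0xdd x5=0xde  N=1 Z=0
after  2: x0=0xa6 x1=0xdf x2=0xc9 x3=0xe6 x4=0xdd x5=0xde  N=1 Z=0
after  3: x0=0xa6 x1=0xdf x2=0xc9 x3=0xde x4=0xdd x5=0xde  N=1 Z=0
-- IRQ taken; context saved, return-PC = 4 --

K = 3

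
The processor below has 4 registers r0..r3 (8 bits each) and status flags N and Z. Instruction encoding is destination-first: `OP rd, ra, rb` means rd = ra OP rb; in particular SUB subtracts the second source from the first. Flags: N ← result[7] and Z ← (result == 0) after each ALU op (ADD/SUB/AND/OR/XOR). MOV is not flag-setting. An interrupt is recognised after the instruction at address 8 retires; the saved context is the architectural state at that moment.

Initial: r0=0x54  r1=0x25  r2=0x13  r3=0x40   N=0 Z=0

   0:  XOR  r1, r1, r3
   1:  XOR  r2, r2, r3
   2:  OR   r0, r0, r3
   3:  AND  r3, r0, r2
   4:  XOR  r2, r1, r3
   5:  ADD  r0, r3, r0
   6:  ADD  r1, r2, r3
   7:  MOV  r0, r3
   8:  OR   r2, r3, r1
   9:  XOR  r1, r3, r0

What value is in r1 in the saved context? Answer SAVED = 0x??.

after  0: r0=0x54 r1=0x65 r2=0x13 r3=0x40  N=0 Z=0
after  1: r0=0x54 r1=0x65 r2=0x53 r3=0x40  N=0 Z=0
after  2: r0=0x54 r1=0x65 r2=0x53 r3=0x40  N=0 Z=0
after  3: r0=0x54 r1=0x65 r2=0x53 r3=0x50  N=0 Z=0
after  4: r0=0x54 r1=0x65 r2=0x35 r3=0x50  N=0 Z=0
after  5: r0=0xa4 r1=0x65 r2=0x35 r3=0x50  N=1 Z=0
after  6: r0=0xa4 r1=0x85 r2=0x35 r3=0x50  N=1 Z=0
after  7: r0=0x50 r1=0x85 r2=0x35 r3=0x50  N=1 Z=0
after  8: r0=0x50 r1=0x85 r2=0xd5 r3=0x50  N=1 Z=0
-- IRQ taken; context saved, return-PC = 9 --

SAVED = 0x85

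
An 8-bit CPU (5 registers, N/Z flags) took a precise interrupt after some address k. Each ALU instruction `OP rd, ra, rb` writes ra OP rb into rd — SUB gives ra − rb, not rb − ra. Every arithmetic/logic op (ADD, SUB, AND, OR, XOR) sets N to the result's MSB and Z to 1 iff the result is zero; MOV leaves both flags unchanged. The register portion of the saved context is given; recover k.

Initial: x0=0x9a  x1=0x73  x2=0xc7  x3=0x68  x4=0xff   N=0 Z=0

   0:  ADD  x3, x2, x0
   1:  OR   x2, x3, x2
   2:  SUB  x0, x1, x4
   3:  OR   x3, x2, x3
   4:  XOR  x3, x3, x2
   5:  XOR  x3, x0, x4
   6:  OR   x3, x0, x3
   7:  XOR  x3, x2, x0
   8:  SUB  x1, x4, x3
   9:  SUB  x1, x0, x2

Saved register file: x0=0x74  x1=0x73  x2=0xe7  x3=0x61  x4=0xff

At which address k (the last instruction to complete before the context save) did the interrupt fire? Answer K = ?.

after  0: x0=0x9a x1=0x73 x2=0xc7 x3=0x61 x4=0xff  N=0 Z=0
after  1: x0=0x9a x1=0x73 x2=0xe7 x3=0x61 x4=0xff  N=1 Z=0
after  2: x0=0x74 x1=0x73 x2=0xe7 x3=0x61 x4=0xff  N=0 Z=0
-- IRQ taken; context saved, return-PC = 3 --

K = 2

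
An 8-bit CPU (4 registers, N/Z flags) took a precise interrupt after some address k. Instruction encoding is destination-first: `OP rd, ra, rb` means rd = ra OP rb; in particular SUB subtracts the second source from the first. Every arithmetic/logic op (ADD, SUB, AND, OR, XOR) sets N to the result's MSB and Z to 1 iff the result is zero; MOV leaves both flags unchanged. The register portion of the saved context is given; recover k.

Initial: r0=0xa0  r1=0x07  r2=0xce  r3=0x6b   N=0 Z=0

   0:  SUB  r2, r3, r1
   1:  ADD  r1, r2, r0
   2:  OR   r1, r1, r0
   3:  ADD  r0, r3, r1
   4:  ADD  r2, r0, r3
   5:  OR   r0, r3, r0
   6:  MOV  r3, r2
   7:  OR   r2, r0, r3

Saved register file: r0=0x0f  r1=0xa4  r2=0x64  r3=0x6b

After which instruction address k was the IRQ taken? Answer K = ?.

after  0: r0=0xa0 r1=0x07 r2=0x64 r3=0x6b  N=0 Z=0
after  1: r0=0xa0 r1=0x04 r2=0x64 r3=0x6b  N=0 Z=0
after  2: r0=0xa0 r1=0xa4 r2=0x64 r3=0x6b  N=1 Z=0
after  3: r0=0x0f r1=0xa4 r2=0x64 r3=0x6b  N=0 Z=0
-- IRQ taken; context saved, return-PC = 4 --

K = 3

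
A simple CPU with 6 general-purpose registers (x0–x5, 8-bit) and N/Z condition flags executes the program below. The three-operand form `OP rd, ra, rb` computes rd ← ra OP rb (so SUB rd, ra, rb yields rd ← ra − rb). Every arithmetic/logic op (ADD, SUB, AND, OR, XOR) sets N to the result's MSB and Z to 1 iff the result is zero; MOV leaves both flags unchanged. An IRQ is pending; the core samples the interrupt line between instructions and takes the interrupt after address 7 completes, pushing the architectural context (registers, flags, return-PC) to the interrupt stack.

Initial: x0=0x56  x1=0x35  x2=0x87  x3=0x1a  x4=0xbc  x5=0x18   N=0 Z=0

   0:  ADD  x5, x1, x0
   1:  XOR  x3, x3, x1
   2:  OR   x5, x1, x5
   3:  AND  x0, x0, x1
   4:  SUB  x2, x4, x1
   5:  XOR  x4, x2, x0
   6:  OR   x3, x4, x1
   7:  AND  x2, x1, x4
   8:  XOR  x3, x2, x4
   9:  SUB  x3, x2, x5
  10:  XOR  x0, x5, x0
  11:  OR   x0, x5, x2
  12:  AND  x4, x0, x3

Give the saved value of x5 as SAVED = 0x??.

after  0: x0=0x56 x1=0x35 x2=0x87 x3=0x1a x4=0xbc x5=0x8b  N=1 Z=0
after  1: x0=0x56 x1=0x35 x2=0x87 x3=0x2f x4=0xbc x5=0x8b  N=0 Z=0
after  2: x0=0x56 x1=0x35 x2=0x87 x3=0x2f x4=0xbc x5=0xbf  N=1 Z=0
after  3: x0=0x14 x1=0x35 x2=0x87 x3=0x2f x4=0xbc x5=0xbf  N=0 Z=0
after  4: x0=0x14 x1=0x35 x2=0x87 x3=0x2f x4=0xbc x5=0xbf  N=1 Z=0
after  5: x0=0x14 x1=0x35 x2=0x87 x3=0x2f x4=0x93 x5=0xbf  N=1 Z=0
after  6: x0=0x14 x1=0x35 x2=0x87 x3=0xb7 x4=0x93 x5=0xbf  N=1 Z=0
after  7: x0=0x14 x1=0x35 x2=0x11 x3=0xb7 x4=0x93 x5=0xbf  N=0 Z=0
-- IRQ taken; context saved, return-PC = 8 --

SAVED = 0xbf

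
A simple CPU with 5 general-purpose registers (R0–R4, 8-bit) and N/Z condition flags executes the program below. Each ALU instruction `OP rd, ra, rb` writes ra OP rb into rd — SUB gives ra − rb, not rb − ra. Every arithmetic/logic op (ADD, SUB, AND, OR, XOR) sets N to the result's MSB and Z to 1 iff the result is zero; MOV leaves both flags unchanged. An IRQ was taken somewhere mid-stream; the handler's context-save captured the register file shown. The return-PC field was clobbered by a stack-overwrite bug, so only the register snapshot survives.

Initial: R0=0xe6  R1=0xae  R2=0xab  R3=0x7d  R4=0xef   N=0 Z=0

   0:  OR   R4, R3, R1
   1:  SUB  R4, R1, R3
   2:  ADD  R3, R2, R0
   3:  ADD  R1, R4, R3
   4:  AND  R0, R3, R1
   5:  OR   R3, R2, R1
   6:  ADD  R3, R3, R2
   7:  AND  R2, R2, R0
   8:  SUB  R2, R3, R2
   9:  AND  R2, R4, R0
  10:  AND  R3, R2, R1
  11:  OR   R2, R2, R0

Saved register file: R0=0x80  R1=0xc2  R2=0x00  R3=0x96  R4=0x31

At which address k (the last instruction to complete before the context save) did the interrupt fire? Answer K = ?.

after  0: R0=0xe6 R1=0xae R2=0xab R3=0x7d R4=0xff  N=1 Z=0
after  1: R0=0xe6 R1=0xae R2=0xab R3=0x7d R4=0x31  N=0 Z=0
after  2: R0=0xe6 R1=0xae R2=0xab R3=0x91 R4=0x31  N=1 Z=0
after  3: R0=0xe6 R1=0xc2 R2=0xab R3=0x91 R4=0x31  N=1 Z=0
after  4: R0=0x80 R1=0xc2 R2=0xab R3=0x91 R4=0x31  N=1 Z=0
after  5: R0=0x80 R1=0xc2 R2=0xab R3=0xeb R4=0x31  N=1 Z=0
after  6: R0=0x80 R1=0xc2 R2=0xab R3=0x96 R4=0x31  N=1 Z=0
after  7: R0=0x80 R1=0xc2 R2=0x80 R3=0x96 R4=0x31  N=1 Z=0
after  8: R0=0x80 R1=0xc2 R2=0x16 R3=0x96 R4=0x31  N=0 Z=0
after  9: R0=0x80 R1=0xc2 R2=0x00 R3=0x96 R4=0x31  N=0 Z=1
-- IRQ taken; context saved, return-PC = 10 --

K = 9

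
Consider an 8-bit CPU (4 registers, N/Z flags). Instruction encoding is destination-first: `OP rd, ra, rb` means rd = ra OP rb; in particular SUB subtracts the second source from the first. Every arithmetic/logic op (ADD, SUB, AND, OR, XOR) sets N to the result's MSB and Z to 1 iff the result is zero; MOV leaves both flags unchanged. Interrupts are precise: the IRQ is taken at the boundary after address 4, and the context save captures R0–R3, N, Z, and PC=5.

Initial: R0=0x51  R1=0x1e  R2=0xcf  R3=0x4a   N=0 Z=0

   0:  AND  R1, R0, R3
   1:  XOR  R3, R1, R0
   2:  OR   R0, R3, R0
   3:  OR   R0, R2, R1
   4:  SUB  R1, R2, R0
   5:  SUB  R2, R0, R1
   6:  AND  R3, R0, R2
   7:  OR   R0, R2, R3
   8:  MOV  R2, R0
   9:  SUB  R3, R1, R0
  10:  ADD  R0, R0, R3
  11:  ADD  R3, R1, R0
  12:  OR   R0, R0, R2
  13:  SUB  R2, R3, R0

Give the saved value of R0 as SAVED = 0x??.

after  0: R0=0x51 R1=0x40 R2=0xcf R3=0x4a  N=0 Z=0
after  1: R0=0x51 R1=0x40 R2=0xcf R3=0x11  N=0 Z=0
after  2: R0=0x51 R1=0x40 R2=0xcf R3=0x11  N=0 Z=0
after  3: R0=0xcf R1=0x40 R2=0xcf R3=0x11  N=1 Z=0
after  4: R0=0xcf R1=0x00 R2=0xcf R3=0x11  N=0 Z=1
-- IRQ taken; context saved, return-PC = 5 --

SAVED = 0xcf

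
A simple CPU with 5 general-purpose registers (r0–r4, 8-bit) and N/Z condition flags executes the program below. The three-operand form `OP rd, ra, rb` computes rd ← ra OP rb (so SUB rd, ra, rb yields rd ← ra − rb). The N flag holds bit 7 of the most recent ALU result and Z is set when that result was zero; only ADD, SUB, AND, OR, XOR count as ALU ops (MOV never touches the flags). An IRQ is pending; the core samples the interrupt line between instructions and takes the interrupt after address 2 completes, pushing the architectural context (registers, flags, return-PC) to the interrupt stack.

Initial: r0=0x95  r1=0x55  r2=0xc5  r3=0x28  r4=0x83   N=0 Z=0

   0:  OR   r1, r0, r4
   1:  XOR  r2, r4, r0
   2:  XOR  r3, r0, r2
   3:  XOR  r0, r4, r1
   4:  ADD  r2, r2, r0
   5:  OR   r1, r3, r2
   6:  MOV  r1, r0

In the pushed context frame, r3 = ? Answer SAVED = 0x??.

after  0: r0=0x95 r1=0x97 r2=0xc5 r3=0x28 r4=0x83  N=1 Z=0
after  1: r0=0x95 r1=0x97 r2=0x16 r3=0x28 r4=0x83  N=0 Z=0
after  2: r0=0x95 r1=0x97 r2=0x16 r3=0x83 r4=0x83  N=1 Z=0
-- IRQ taken; context saved, return-PC = 3 --

SAVED = 0x83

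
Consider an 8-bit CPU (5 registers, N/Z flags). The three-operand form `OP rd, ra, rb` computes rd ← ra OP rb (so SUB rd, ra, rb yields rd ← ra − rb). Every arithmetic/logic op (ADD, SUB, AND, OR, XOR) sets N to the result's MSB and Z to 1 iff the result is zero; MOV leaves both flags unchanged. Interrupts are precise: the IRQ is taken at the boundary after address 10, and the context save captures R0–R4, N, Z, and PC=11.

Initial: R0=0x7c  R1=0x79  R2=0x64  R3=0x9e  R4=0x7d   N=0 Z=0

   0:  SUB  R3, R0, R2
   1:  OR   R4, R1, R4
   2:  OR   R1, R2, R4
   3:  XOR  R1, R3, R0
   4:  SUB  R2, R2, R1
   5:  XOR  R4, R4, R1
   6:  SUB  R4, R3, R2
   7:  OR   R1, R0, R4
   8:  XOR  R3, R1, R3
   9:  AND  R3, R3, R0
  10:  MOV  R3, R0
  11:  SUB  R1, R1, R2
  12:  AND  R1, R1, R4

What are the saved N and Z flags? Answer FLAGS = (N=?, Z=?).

FLAGS = (N=0, Z=0)

after  0: R0=0x7c R1=0x79 R2=0x64 R3=0x18 R4=0x7d  N=0 Z=0
after  1: R0=0x7c R1=0x79 R2=0x64 R3=0x18 R4=0x7d  N=0 Z=0
after  2: R0=0x7c R1=0x7d R2=0x64 R3=0x18 R4=0x7d  N=0 Z=0
after  3: R0=0x7c R1=0x64 R2=0x64 R3=0x18 R4=0x7d  N=0 Z=0
after  4: R0=0x7c R1=0x64 R2=0x00 R3=0x18 R4=0x7d  N=0 Z=1
after  5: R0=0x7c R1=0x64 R2=0x00 R3=0x18 R4=0x19  N=0 Z=0
after  6: R0=0x7c R1=0x64 R2=0x00 R3=0x18 R4=0x18  N=0 Z=0
after  7: R0=0x7c R1=0x7c R2=0x00 R3=0x18 R4=0x18  N=0 Z=0
after  8: R0=0x7c R1=0x7c R2=0x00 R3=0x64 R4=0x18  N=0 Z=0
after  9: R0=0x7c R1=0x7c R2=0x00 R3=0x64 R4=0x18  N=0 Z=0
after 10: R0=0x7c R1=0x7c R2=0x00 R3=0x7c R4=0x18  N=0 Z=0
-- IRQ taken; context saved, return-PC = 11 --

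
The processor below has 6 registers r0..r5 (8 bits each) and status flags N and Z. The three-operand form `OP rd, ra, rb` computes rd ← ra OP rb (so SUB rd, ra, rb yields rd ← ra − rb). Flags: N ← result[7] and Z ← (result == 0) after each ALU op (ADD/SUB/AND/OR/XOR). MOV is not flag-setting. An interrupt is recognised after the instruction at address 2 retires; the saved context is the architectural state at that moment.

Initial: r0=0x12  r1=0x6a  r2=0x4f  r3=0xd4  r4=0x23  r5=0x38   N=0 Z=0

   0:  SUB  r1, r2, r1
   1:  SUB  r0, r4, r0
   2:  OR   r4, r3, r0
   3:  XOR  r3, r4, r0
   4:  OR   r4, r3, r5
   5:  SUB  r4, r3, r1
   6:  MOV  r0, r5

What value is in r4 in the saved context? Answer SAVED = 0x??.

after  0: r0=0x12 r1=0xe5 r2=0x4f r3=0xd4 r4=0x23 r5=0x38  N=1 Z=0
after  1: r0=0x11 r1=0xe5 r2=0x4f r3=0xd4 r4=0x23 r5=0x38  N=0 Z=0
after  2: r0=0x11 r1=0xe5 r2=0x4f r3=0xd4 r4=0xd5 r5=0x38  N=1 Z=0
-- IRQ taken; context saved, return-PC = 3 --

SAVED = 0xd5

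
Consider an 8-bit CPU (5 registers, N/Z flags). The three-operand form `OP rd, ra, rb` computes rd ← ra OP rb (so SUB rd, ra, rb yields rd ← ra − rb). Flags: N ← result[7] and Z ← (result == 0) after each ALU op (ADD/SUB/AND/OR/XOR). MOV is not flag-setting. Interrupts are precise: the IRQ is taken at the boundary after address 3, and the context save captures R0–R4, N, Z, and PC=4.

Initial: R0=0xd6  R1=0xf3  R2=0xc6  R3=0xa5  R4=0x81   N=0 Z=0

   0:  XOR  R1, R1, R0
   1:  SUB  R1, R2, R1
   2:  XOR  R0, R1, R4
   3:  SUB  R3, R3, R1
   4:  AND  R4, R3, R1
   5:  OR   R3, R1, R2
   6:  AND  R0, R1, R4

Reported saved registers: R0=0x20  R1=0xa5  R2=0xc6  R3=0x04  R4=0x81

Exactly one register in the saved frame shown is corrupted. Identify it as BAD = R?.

BAD = R1

after  0: R0=0xd6 R1=0x25 R2=0xc6 R3=0xa5 R4=0x81  N=0 Z=0
after  1: R0=0xd6 R1=0xa1 R2=0xc6 R3=0xa5 R4=0x81  N=1 Z=0
after  2: R0=0x20 R1=0xa1 R2=0xc6 R3=0xa5 R4=0x81  N=0 Z=0
after  3: R0=0x20 R1=0xa1 R2=0xc6 R3=0x04 R4=0x81  N=0 Z=0
-- IRQ taken; context saved, return-PC = 4 --
mismatch: R1: reported 0xa5 vs actual 0xa1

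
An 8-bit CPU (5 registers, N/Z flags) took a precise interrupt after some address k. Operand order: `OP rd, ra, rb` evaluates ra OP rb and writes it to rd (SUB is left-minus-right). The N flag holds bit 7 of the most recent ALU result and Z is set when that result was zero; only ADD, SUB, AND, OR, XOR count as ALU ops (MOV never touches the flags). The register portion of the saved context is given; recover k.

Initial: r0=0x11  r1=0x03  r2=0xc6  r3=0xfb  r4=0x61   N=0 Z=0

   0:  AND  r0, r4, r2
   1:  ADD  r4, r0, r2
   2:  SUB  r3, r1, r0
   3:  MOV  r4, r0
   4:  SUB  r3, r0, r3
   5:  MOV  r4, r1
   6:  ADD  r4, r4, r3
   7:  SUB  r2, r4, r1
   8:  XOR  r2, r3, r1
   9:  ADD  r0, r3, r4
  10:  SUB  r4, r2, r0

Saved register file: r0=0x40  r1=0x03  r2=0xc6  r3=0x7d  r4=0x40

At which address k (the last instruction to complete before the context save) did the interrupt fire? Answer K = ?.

K = 4

after  0: r0=0x40 r1=0x03 r2=0xc6 r3=0xfb r4=0x61  N=0 Z=0
after  1: r0=0x40 r1=0x03 r2=0xc6 r3=0xfb r4=0x06  N=0 Z=0
after  2: r0=0x40 r1=0x03 r2=0xc6 r3=0xc3 r4=0x06  N=1 Z=0
after  3: r0=0x40 r1=0x03 r2=0xc6 r3=0xc3 r4=0x40  N=1 Z=0
after  4: r0=0x40 r1=0x03 r2=0xc6 r3=0x7d r4=0x40  N=0 Z=0
-- IRQ taken; context saved, return-PC = 5 --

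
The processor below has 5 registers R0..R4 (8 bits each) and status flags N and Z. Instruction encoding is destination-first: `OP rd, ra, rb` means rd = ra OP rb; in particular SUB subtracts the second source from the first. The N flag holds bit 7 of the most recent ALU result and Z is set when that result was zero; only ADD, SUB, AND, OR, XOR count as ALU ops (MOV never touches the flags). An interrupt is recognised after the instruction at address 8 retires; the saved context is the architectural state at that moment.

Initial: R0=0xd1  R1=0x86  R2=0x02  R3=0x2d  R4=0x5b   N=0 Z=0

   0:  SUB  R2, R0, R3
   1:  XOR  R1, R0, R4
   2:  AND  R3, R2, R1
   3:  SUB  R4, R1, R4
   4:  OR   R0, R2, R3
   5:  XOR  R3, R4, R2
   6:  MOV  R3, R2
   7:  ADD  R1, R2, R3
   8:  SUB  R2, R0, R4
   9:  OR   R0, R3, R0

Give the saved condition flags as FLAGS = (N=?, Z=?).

FLAGS = (N=0, Z=0)

after  0: R0=0xd1 R1=0x86 R2=0xa4 R3=0x2d R4=0x5b  N=1 Z=0
after  1: R0=0xd1 R1=0x8a R2=0xa4 R3=0x2d R4=0x5b  N=1 Z=0
after  2: R0=0xd1 R1=0x8a R2=0xa4 R3=0x80 R4=0x5b  N=1 Z=0
after  3: R0=0xd1 R1=0x8a R2=0xa4 R3=0x80 R4=0x2f  N=0 Z=0
after  4: R0=0xa4 R1=0x8a R2=0xa4 R3=0x80 R4=0x2f  N=1 Z=0
after  5: R0=0xa4 R1=0x8a R2=0xa4 R3=0x8b R4=0x2f  N=1 Z=0
after  6: R0=0xa4 R1=0x8a R2=0xa4 R3=0xa4 R4=0x2f  N=1 Z=0
after  7: R0=0xa4 R1=0x48 R2=0xa4 R3=0xa4 R4=0x2f  N=0 Z=0
after  8: R0=0xa4 R1=0x48 R2=0x75 R3=0xa4 R4=0x2f  N=0 Z=0
-- IRQ taken; context saved, return-PC = 9 --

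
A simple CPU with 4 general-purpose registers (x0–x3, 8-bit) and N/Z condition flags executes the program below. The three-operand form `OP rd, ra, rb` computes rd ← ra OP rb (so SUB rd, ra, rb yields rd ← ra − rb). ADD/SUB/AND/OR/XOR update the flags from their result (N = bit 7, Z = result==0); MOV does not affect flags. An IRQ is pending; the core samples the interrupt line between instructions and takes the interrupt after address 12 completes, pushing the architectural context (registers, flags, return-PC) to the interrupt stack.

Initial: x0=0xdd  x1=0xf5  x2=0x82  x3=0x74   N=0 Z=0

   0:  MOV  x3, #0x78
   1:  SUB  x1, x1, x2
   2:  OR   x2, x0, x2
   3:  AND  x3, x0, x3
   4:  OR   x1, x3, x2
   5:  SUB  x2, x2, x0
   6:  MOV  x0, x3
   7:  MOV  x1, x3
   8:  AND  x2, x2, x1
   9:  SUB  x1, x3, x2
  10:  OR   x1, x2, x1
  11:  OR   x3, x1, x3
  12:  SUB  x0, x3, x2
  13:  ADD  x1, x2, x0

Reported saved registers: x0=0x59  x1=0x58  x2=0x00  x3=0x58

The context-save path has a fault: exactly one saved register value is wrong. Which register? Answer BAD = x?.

after  0: x0=0xdd x1=0xf5 x2=0x82 x3=0x78  N=0 Z=0
after  1: x0=0xdd x1=0x73 x2=0x82 x3=0x78  N=0 Z=0
after  2: x0=0xdd x1=0x73 x2=0xdf x3=0x78  N=1 Z=0
after  3: x0=0xdd x1=0x73 x2=0xdf x3=0x58  N=0 Z=0
after  4: x0=0xdd x1=0xdf x2=0xdf x3=0x58  N=1 Z=0
after  5: x0=0xdd x1=0xdf x2=0x02 x3=0x58  N=0 Z=0
after  6: x0=0x58 x1=0xdf x2=0x02 x3=0x58  N=0 Z=0
after  7: x0=0x58 x1=0x58 x2=0x02 x3=0x58  N=0 Z=0
after  8: x0=0x58 x1=0x58 x2=0x00 x3=0x58  N=0 Z=1
after  9: x0=0x58 x1=0x58 x2=0x00 x3=0x58  N=0 Z=0
after 10: x0=0x58 x1=0x58 x2=0x00 x3=0x58  N=0 Z=0
after 11: x0=0x58 x1=0x58 x2=0x00 x3=0x58  N=0 Z=0
after 12: x0=0x58 x1=0x58 x2=0x00 x3=0x58  N=0 Z=0
-- IRQ taken; context saved, return-PC = 13 --
mismatch: x0: reported 0x59 vs actual 0x58

BAD = x0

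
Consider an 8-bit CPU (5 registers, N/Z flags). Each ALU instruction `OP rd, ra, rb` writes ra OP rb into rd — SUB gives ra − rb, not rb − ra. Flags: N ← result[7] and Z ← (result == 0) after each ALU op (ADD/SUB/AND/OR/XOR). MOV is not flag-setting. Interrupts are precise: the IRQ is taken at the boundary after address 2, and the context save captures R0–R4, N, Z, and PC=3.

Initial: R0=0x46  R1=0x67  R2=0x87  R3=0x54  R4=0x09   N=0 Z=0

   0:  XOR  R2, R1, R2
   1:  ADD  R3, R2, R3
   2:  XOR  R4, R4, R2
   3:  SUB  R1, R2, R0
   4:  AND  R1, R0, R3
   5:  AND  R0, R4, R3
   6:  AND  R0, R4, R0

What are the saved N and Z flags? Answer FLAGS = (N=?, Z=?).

after  0: R0=0x46 R1=0x67 R2=0xe0 R3=0x54 R4=0x09  N=1 Z=0
after  1: R0=0x46 R1=0x67 R2=0xe0 R3=0x34 R4=0x09  N=0 Z=0
after  2: R0=0x46 R1=0x67 R2=0xe0 R3=0x34 R4=0xe9  N=1 Z=0
-- IRQ taken; context saved, return-PC = 3 --

FLAGS = (N=1, Z=0)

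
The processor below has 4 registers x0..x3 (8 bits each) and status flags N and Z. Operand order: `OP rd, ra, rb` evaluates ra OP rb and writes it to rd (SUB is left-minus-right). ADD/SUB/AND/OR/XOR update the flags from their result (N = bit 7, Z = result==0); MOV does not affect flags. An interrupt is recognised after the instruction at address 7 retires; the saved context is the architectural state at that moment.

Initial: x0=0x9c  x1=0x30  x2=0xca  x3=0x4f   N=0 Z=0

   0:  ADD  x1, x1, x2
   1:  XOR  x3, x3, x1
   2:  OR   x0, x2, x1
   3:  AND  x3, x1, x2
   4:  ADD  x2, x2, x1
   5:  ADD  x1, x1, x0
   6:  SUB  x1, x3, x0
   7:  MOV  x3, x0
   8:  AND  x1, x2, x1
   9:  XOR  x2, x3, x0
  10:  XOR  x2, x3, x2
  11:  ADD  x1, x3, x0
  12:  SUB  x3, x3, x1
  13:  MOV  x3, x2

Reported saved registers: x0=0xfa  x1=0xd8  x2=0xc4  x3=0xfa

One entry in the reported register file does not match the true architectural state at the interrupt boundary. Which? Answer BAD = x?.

after  0: x0=0x9c x1=0xfa x2=0xca x3=0x4f  N=1 Z=0
after  1: x0=0x9c x1=0xfa x2=0xca x3=0xb5  N=1 Z=0
after  2: x0=0xfa x1=0xfa x2=0xca x3=0xb5  N=1 Z=0
after  3: x0=0xfa x1=0xfa x2=0xca x3=0xca  N=1 Z=0
after  4: x0=0xfa x1=0xfa x2=0xc4 x3=0xca  N=1 Z=0
after  5: x0=0xfa x1=0xf4 x2=0xc4 x3=0xca  N=1 Z=0
after  6: x0=0xfa x1=0xd0 x2=0xc4 x3=0xca  N=1 Z=0
after  7: x0=0xfa x1=0xd0 x2=0xc4 x3=0xfa  N=1 Z=0
-- IRQ taken; context saved, return-PC = 8 --
mismatch: x1: reported 0xd8 vs actual 0xd0

BAD = x1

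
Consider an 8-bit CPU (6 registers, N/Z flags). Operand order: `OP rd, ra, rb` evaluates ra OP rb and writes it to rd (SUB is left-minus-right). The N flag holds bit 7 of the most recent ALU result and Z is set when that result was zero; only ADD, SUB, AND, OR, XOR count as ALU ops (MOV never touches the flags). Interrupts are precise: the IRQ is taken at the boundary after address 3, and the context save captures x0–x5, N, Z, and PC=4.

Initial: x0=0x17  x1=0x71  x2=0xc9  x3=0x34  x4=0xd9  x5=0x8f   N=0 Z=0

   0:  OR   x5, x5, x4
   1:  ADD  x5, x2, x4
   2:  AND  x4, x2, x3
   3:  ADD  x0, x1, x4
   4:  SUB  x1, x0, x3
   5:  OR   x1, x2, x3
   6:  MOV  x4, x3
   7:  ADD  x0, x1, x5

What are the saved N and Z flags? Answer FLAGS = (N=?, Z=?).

after  0: x0=0x17 x1=0x71 x2=0xc9 x3=0x34 x4=0xd9 x5=0xdf  N=1 Z=0
after  1: x0=0x17 x1=0x71 x2=0xc9 x3=0x34 x4=0xd9 x5=0xa2  N=1 Z=0
after  2: x0=0x17 x1=0x71 x2=0xc9 x3=0x34 x4=0x00 x5=0xa2  N=0 Z=1
after  3: x0=0x71 x1=0x71 x2=0xc9 x3=0x34 x4=0x00 x5=0xa2  N=0 Z=0
-- IRQ taken; context saved, return-PC = 4 --

FLAGS = (N=0, Z=0)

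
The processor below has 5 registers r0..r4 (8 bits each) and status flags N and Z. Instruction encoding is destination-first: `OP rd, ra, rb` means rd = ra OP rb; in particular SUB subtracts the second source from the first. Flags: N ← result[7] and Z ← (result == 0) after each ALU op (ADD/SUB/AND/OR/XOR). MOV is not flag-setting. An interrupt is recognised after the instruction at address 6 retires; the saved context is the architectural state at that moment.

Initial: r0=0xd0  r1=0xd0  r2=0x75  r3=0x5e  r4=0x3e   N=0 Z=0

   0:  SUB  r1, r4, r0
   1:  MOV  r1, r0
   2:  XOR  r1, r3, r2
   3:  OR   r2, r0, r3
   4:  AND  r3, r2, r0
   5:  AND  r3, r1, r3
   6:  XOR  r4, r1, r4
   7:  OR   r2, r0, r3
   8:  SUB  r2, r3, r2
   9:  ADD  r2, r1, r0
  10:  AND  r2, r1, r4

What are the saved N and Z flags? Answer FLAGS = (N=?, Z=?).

after  0: r0=0xd0 r1=0x6e r2=0x75 r3=0x5e r4=0x3e  N=0 Z=0
after  1: r0=0xd0 r1=0xd0 r2=0x75 r3=0x5e r4=0x3e  N=0 Z=0
after  2: r0=0xd0 r1=0x2b r2=0x75 r3=0x5e r4=0x3e  N=0 Z=0
after  3: r0=0xd0 r1=0x2b r2=0xde r3=0x5e r4=0x3e  N=1 Z=0
after  4: r0=0xd0 r1=0x2b r2=0xde r3=0xd0 r4=0x3e  N=1 Z=0
after  5: r0=0xd0 r1=0x2b r2=0xde r3=0x00 r4=0x3e  N=0 Z=1
after  6: r0=0xd0 r1=0x2b r2=0xde r3=0x00 r4=0x15  N=0 Z=0
-- IRQ taken; context saved, return-PC = 7 --

FLAGS = (N=0, Z=0)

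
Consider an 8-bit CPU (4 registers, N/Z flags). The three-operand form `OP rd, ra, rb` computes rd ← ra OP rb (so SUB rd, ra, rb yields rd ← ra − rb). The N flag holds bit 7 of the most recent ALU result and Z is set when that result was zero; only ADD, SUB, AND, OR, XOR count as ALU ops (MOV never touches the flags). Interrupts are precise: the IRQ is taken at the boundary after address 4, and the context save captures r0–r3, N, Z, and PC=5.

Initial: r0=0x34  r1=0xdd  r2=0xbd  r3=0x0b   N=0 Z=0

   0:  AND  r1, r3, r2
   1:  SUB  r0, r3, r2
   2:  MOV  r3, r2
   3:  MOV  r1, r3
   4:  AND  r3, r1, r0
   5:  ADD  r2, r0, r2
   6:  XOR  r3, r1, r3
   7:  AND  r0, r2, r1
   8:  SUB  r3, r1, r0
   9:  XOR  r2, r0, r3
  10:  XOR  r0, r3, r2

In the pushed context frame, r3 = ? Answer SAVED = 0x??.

after  0: r0=0x34 r1=0x09 r2=0xbd r3=0x0b  N=0 Z=0
after  1: r0=0x4e r1=0x09 r2=0xbd r3=0x0b  N=0 Z=0
after  2: r0=0x4e r1=0x09 r2=0xbd r3=0xbd  N=0 Z=0
after  3: r0=0x4e r1=0xbd r2=0xbd r3=0xbd  N=0 Z=0
after  4: r0=0x4e r1=0xbd r2=0xbd r3=0x0c  N=0 Z=0
-- IRQ taken; context saved, return-PC = 5 --

SAVED = 0x0c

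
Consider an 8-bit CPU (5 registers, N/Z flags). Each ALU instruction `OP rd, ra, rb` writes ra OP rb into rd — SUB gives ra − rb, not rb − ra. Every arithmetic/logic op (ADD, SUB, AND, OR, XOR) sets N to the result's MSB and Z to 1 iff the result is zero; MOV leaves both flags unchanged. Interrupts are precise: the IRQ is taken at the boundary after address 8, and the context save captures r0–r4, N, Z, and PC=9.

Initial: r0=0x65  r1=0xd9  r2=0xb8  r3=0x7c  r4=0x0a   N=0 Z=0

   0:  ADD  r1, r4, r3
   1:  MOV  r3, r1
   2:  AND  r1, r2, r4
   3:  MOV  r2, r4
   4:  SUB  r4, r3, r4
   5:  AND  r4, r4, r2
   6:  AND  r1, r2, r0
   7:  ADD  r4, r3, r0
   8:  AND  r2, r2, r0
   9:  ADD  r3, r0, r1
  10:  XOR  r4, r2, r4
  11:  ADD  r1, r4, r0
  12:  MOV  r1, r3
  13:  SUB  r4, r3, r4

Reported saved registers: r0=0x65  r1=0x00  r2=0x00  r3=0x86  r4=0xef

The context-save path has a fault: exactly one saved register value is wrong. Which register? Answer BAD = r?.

BAD = r4

after  0: r0=0x65 r1=0x86 r2=0xb8 r3=0x7c r4=0x0a  N=1 Z=0
after  1: r0=0x65 r1=0x86 r2=0xb8 r3=0x86 r4=0x0a  N=1 Z=0
after  2: r0=0x65 r1=0x08 r2=0xb8 r3=0x86 r4=0x0a  N=0 Z=0
after  3: r0=0x65 r1=0x08 r2=0x0a r3=0x86 r4=0x0a  N=0 Z=0
after  4: r0=0x65 r1=0x08 r2=0x0a r3=0x86 r4=0x7c  N=0 Z=0
after  5: r0=0x65 r1=0x08 r2=0x0a r3=0x86 r4=0x08  N=0 Z=0
after  6: r0=0x65 r1=0x00 r2=0x0a r3=0x86 r4=0x08  N=0 Z=1
after  7: r0=0x65 r1=0x00 r2=0x0a r3=0x86 r4=0xeb  N=1 Z=0
after  8: r0=0x65 r1=0x00 r2=0x00 r3=0x86 r4=0xeb  N=0 Z=1
-- IRQ taken; context saved, return-PC = 9 --
mismatch: r4: reported 0xef vs actual 0xeb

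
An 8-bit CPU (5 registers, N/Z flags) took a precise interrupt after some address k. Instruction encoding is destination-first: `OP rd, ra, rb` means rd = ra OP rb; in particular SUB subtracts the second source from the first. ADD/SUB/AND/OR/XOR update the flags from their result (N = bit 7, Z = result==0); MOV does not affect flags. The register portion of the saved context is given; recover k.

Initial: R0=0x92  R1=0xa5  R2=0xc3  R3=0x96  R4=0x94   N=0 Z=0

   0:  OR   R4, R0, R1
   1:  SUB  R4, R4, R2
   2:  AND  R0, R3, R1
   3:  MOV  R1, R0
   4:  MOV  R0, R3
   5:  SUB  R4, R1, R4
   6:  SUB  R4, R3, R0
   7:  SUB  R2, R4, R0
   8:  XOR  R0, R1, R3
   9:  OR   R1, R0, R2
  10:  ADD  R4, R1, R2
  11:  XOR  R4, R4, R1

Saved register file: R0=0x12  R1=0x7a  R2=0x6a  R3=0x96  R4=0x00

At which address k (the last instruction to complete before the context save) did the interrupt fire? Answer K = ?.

after  0: R0=0x92 R1=0xa5 R2=0xc3 R3=0x96 R4=0xb7  N=1 Z=0
after  1: R0=0x92 R1=0xa5 R2=0xc3 R3=0x96 R4=0xf4  N=1 Z=0
after  2: R0=0x84 R1=0xa5 R2=0xc3 R3=0x96 R4=0xf4  N=1 Z=0
after  3: R0=0x84 R1=0x84 R2=0xc3 R3=0x96 R4=0xf4  N=1 Z=0
after  4: R0=0x96 R1=0x84 R2=0xc3 R3=0x96 R4=0xf4  N=1 Z=0
after  5: R0=0x96 R1=0x84 R2=0xc3 R3=0x96 R4=0x90  N=1 Z=0
after  6: R0=0x96 R1=0x84 R2=0xc3 R3=0x96 R4=0x00  N=0 Z=1
after  7: R0=0x96 R1=0x84 R2=0x6a R3=0x96 R4=0x00  N=0 Z=0
after  8: R0=0x12 R1=0x84 R2=0x6a R3=0x96 R4=0x00  N=0 Z=0
after  9: R0=0x12 R1=0x7a R2=0x6a R3=0x96 R4=0x00  N=0 Z=0
-- IRQ taken; context saved, return-PC = 10 --

K = 9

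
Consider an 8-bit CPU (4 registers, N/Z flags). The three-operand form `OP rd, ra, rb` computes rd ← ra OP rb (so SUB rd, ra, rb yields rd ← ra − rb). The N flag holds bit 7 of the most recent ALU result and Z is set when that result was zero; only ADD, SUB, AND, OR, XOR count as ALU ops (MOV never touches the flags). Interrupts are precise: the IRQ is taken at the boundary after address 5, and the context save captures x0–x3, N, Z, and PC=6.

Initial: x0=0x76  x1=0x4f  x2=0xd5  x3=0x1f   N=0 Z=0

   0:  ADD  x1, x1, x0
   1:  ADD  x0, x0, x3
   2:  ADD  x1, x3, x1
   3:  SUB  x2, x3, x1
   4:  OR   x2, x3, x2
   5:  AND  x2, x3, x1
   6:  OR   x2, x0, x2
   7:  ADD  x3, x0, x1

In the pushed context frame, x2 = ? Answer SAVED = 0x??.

SAVED = 0x04

after  0: x0=0x76 x1=0xc5 x2=0xd5 x3=0x1f  N=1 Z=0
after  1: x0=0x95 x1=0xc5 x2=0xd5 x3=0x1f  N=1 Z=0
after  2: x0=0x95 x1=0xe4 x2=0xd5 x3=0x1f  N=1 Z=0
after  3: x0=0x95 x1=0xe4 x2=0x3b x3=0x1f  N=0 Z=0
after  4: x0=0x95 x1=0xe4 x2=0x3f x3=0x1f  N=0 Z=0
after  5: x0=0x95 x1=0xe4 x2=0x04 x3=0x1f  N=0 Z=0
-- IRQ taken; context saved, return-PC = 6 --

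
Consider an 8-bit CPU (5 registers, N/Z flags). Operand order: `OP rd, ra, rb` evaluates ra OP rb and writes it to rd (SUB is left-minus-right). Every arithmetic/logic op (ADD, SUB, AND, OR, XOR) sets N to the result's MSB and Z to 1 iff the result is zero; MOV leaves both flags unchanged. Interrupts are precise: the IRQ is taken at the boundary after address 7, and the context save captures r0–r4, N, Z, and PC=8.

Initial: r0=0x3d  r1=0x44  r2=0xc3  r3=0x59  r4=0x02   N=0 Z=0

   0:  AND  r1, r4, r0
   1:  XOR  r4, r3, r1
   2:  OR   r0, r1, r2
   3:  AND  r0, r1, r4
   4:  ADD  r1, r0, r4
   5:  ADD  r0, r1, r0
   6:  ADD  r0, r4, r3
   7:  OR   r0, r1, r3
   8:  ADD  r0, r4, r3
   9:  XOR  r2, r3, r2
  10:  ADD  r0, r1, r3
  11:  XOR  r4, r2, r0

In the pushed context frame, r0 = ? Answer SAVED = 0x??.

after  0: r0=0x3d r1=0x00 r2=0xc3 r3=0x59 r4=0x02  N=0 Z=1
after  1: r0=0x3d r1=0x00 r2=0xc3 r3=0x59 r4=0x59  N=0 Z=0
after  2: r0=0xc3 r1=0x00 r2=0xc3 r3=0x59 r4=0x59  N=1 Z=0
after  3: r0=0x00 r1=0x00 r2=0xc3 r3=0x59 r4=0x59  N=0 Z=1
after  4: r0=0x00 r1=0x59 r2=0xc3 r3=0x59 r4=0x59  N=0 Z=0
after  5: r0=0x59 r1=0x59 r2=0xc3 r3=0x59 r4=0x59  N=0 Z=0
after  6: r0=0xb2 r1=0x59 r2=0xc3 r3=0x59 r4=0x59  N=1 Z=0
after  7: r0=0x59 r1=0x59 r2=0xc3 r3=0x59 r4=0x59  N=0 Z=0
-- IRQ taken; context saved, return-PC = 8 --

SAVED = 0x59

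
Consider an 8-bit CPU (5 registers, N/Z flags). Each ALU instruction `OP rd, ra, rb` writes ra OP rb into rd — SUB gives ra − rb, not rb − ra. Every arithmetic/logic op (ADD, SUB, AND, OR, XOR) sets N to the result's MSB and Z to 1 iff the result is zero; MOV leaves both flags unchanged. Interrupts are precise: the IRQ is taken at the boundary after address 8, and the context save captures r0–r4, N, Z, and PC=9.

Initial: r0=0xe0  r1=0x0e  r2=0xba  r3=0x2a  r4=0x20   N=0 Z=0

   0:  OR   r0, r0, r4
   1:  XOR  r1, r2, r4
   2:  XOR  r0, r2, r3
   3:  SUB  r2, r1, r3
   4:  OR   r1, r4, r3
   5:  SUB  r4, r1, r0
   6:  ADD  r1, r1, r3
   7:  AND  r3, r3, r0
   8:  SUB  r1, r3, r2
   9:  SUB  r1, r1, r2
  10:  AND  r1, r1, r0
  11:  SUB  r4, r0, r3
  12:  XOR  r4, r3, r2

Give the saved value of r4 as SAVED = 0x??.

SAVED = 0x9a

after  0: r0=0xe0 r1=0x0e r2=0xba r3=0x2a r4=0x20  N=1 Z=0
after  1: r0=0xe0 r1=0x9a r2=0xba r3=0x2a r4=0x20  N=1 Z=0
after  2: r0=0x90 r1=0x9a r2=0xba r3=0x2a r4=0x20  N=1 Z=0
after  3: r0=0x90 r1=0x9a r2=0x70 r3=0x2a r4=0x20  N=0 Z=0
after  4: r0=0x90 r1=0x2a r2=0x70 r3=0x2a r4=0x20  N=0 Z=0
after  5: r0=0x90 r1=0x2a r2=0x70 r3=0x2a r4=0x9a  N=1 Z=0
after  6: r0=0x90 r1=0x54 r2=0x70 r3=0x2a r4=0x9a  N=0 Z=0
after  7: r0=0x90 r1=0x54 r2=0x70 r3=0x00 r4=0x9a  N=0 Z=1
after  8: r0=0x90 r1=0x90 r2=0x70 r3=0x00 r4=0x9a  N=1 Z=0
-- IRQ taken; context saved, return-PC = 9 --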